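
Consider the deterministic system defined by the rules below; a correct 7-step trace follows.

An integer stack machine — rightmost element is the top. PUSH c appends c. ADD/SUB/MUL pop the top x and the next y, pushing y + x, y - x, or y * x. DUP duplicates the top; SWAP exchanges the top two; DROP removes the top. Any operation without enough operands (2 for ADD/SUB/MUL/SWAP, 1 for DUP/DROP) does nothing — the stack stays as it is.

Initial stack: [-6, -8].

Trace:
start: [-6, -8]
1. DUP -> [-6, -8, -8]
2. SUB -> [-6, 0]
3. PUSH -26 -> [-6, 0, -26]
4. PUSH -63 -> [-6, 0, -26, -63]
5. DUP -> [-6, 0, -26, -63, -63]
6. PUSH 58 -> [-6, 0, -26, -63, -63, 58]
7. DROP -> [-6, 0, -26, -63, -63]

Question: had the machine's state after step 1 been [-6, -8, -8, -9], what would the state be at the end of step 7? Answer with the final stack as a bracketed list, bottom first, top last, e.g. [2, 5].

[-6, -8, 1, -26, -63, -63]

state after step 1 := [-6, -8, -8, -9]
2. SUB -> [-6, -8, 1]
3. PUSH -26 -> [-6, -8, 1, -26]
4. PUSH -63 -> [-6, -8, 1, -26, -63]
5. DUP -> [-6, -8, 1, -26, -63, -63]
6. PUSH 58 -> [-6, -8, 1, -26, -63, -63, 58]
7. DROP -> [-6, -8, 1, -26, -63, -63]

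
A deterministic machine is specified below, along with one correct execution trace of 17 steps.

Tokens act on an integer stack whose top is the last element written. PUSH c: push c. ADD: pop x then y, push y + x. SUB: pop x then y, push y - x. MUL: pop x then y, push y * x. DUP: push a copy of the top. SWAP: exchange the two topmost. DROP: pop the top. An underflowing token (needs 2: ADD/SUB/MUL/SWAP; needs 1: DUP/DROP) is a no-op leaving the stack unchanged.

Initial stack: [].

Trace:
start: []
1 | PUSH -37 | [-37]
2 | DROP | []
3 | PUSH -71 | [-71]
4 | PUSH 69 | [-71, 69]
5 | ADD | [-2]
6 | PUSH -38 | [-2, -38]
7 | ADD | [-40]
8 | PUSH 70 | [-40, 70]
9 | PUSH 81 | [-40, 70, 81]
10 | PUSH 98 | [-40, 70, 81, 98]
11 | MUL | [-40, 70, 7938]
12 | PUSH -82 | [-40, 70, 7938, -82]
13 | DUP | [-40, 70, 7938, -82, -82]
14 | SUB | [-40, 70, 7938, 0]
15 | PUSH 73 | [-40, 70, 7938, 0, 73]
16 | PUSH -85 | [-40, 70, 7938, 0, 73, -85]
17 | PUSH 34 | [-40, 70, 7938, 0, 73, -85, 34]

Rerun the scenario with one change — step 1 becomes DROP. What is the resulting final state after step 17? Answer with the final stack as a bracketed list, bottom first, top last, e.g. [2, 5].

[-40, 70, 7938, 0, 73, -85, 34]

(re-executing from step 1 with the substitution; state before step 1: [])
1 | DROP | []
2 | DROP | []
3 | PUSH -71 | [-71]
4 | PUSH 69 | [-71, 69]
5 | ADD | [-2]
6 | PUSH -38 | [-2, -38]
7 | ADD | [-40]
8 | PUSH 70 | [-40, 70]
9 | PUSH 81 | [-40, 70, 81]
10 | PUSH 98 | [-40, 70, 81, 98]
11 | MUL | [-40, 70, 7938]
12 | PUSH -82 | [-40, 70, 7938, -82]
13 | DUP | [-40, 70, 7938, -82, -82]
14 | SUB | [-40, 70, 7938, 0]
15 | PUSH 73 | [-40, 70, 7938, 0, 73]
16 | PUSH -85 | [-40, 70, 7938, 0, 73, -85]
17 | PUSH 34 | [-40, 70, 7938, 0, 73, -85, 34]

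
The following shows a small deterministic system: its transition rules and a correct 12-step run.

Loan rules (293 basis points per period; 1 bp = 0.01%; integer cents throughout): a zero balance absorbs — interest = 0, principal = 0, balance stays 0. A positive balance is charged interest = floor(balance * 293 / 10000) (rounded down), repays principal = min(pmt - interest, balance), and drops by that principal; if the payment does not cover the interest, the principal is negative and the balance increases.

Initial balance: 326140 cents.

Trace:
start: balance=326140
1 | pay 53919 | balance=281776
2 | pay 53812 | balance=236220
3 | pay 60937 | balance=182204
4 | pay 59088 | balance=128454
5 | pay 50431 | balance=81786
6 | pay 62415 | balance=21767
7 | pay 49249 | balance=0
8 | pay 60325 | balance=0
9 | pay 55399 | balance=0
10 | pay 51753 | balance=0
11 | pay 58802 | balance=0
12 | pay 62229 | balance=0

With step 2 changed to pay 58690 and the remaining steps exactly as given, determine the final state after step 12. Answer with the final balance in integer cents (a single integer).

0

(re-executing from step 2 with the substitution; state before step 2: balance=281776)
2 | pay 58690 | balance=231342
3 | pay 60937 | balance=177183
4 | pay 59088 | balance=123286
5 | pay 50431 | balance=76467
6 | pay 62415 | balance=16292
7 | pay 49249 | balance=0
8 | pay 60325 | balance=0
9 | pay 55399 | balance=0
10 | pay 51753 | balance=0
11 | pay 58802 | balance=0
12 | pay 62229 | balance=0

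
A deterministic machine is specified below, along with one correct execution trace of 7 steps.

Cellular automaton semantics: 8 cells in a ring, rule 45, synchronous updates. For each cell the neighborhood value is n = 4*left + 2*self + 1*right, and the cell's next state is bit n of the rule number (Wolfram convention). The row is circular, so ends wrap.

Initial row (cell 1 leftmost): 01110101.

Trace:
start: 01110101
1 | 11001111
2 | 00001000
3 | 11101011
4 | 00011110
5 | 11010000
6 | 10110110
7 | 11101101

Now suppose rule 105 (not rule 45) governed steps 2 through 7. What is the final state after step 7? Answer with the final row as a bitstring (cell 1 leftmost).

00000011

(re-executing steps 2..7 under rule 105; state before step 2: 11001111)
2 | 01001000
3 | 00000011
4 | 01111011
5 | 11001111
6 | 01001000
7 | 00000011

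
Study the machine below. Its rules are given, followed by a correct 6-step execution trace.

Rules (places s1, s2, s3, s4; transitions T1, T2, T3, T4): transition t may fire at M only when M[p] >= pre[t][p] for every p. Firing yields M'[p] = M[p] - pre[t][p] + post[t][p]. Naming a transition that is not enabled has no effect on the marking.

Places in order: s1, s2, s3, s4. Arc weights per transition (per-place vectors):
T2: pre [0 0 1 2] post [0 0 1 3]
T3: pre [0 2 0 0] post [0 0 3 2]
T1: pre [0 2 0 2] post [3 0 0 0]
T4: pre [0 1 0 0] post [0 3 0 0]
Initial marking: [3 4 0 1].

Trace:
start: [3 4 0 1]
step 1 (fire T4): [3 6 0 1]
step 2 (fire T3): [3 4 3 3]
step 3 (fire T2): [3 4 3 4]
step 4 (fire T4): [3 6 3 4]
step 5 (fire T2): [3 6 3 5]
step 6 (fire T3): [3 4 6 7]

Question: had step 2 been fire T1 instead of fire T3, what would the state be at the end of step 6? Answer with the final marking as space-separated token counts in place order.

(re-executing from step 2 with the substitution; state before step 2: [3 6 0 1])
step 2 (fire T1): [3 6 0 1]
step 3 (fire T2): [3 6 0 1]
step 4 (fire T4): [3 8 0 1]
step 5 (fire T2): [3 8 0 1]
step 6 (fire T3): [3 6 3 3]

3 6 3 3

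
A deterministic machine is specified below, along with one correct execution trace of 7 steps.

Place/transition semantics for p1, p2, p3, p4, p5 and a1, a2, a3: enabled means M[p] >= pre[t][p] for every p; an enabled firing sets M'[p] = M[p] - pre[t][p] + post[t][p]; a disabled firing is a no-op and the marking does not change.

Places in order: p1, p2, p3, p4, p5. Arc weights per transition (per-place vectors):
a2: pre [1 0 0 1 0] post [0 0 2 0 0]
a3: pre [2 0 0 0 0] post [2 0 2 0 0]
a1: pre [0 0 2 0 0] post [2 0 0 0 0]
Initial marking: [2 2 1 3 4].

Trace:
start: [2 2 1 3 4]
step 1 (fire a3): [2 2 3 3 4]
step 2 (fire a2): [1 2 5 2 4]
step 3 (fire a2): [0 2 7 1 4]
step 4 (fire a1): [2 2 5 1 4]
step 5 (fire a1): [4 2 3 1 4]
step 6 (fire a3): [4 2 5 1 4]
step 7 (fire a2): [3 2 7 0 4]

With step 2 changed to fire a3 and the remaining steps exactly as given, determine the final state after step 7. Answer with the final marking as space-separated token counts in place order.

(re-executing from step 2 with the substitution; state before step 2: [2 2 3 3 4])
step 2 (fire a3): [2 2 5 3 4]
step 3 (fire a2): [1 2 7 2 4]
step 4 (fire a1): [3 2 5 2 4]
step 5 (fire a1): [5 2 3 2 4]
step 6 (fire a3): [5 2 5 2 4]
step 7 (fire a2): [4 2 7 1 4]

4 2 7 1 4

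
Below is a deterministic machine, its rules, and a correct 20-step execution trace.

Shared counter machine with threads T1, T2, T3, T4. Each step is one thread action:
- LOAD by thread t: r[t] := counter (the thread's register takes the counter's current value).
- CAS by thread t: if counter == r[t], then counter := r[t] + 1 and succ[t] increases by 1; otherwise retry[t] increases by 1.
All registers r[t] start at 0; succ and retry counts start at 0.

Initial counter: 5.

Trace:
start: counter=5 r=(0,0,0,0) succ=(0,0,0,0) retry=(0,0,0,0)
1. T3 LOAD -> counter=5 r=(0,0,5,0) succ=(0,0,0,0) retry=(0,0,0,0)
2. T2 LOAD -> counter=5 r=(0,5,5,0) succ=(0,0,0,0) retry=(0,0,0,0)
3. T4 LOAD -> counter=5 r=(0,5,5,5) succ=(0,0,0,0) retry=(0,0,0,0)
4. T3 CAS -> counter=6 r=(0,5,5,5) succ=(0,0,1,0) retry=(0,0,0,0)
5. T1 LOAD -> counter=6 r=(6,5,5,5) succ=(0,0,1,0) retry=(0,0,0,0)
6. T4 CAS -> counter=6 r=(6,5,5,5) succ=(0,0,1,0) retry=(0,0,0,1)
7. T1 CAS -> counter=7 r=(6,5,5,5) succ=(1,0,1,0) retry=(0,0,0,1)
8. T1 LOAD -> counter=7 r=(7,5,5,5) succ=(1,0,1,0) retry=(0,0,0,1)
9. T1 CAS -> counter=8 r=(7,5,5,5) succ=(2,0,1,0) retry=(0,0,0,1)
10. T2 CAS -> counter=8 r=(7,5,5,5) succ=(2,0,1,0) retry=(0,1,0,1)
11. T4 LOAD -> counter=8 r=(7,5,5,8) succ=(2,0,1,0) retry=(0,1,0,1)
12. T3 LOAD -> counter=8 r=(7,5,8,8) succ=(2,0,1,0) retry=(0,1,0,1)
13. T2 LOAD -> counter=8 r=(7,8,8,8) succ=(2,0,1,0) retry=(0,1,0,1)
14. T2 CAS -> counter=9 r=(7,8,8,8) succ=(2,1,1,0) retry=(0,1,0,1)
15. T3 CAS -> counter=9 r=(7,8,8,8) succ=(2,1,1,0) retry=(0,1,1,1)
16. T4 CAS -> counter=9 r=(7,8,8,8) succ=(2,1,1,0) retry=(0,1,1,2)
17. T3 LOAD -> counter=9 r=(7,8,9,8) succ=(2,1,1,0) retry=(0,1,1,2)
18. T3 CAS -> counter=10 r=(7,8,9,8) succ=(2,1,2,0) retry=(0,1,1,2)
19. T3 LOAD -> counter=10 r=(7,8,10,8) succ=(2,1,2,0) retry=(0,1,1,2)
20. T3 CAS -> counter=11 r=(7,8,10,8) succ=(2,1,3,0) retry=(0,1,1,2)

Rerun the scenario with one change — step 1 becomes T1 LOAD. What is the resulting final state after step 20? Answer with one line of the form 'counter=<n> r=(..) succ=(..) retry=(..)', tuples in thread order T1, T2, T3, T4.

(re-executing from step 1 with the substitution; state before step 1: counter=5 r=(0,0,0,0) succ=(0,0,0,0) retry=(0,0,0,0))
1. T1 LOAD -> counter=5 r=(5,0,0,0) succ=(0,0,0,0) retry=(0,0,0,0)
2. T2 LOAD -> counter=5 r=(5,5,0,0) succ=(0,0,0,0) retry=(0,0,0,0)
3. T4 LOAD -> counter=5 r=(5,5,0,5) succ=(0,0,0,0) retry=(0,0,0,0)
4. T3 CAS -> counter=5 r=(5,5,0,5) succ=(0,0,0,0) retry=(0,0,1,0)
5. T1 LOAD -> counter=5 r=(5,5,0,5) succ=(0,0,0,0) retry=(0,0,1,0)
6. T4 CAS -> counter=6 r=(5,5,0,5) succ=(0,0,0,1) retry=(0,0,1,0)
7. T1 CAS -> counter=6 r=(5,5,0,5) succ=(0,0,0,1) retry=(1,0,1,0)
8. T1 LOAD -> counter=6 r=(6,5,0,5) succ=(0,0,0,1) retry=(1,0,1,0)
9. T1 CAS -> counter=7 r=(6,5,0,5) succ=(1,0,0,1) retry=(1,0,1,0)
10. T2 CAS -> counter=7 r=(6,5,0,5) succ=(1,0,0,1) retry=(1,1,1,0)
11. T4 LOAD -> counter=7 r=(6,5,0,7) succ=(1,0,0,1) retry=(1,1,1,0)
12. T3 LOAD -> counter=7 r=(6,5,7,7) succ=(1,0,0,1) retry=(1,1,1,0)
13. T2 LOAD -> counter=7 r=(6,7,7,7) succ=(1,0,0,1) retry=(1,1,1,0)
14. T2 CAS -> counter=8 r=(6,7,7,7) succ=(1,1,0,1) retry=(1,1,1,0)
15. T3 CAS -> counter=8 r=(6,7,7,7) succ=(1,1,0,1) retry=(1,1,2,0)
16. T4 CAS -> counter=8 r=(6,7,7,7) succ=(1,1,0,1) retry=(1,1,2,1)
17. T3 LOAD -> counter=8 r=(6,7,8,7) succ=(1,1,0,1) retry=(1,1,2,1)
18. T3 CAS -> counter=9 r=(6,7,8,7) succ=(1,1,1,1) retry=(1,1,2,1)
19. T3 LOAD -> counter=9 r=(6,7,9,7) succ=(1,1,1,1) retry=(1,1,2,1)
20. T3 CAS -> counter=10 r=(6,7,9,7) succ=(1,1,2,1) retry=(1,1,2,1)

counter=10 r=(6,7,9,7) succ=(1,1,2,1) retry=(1,1,2,1)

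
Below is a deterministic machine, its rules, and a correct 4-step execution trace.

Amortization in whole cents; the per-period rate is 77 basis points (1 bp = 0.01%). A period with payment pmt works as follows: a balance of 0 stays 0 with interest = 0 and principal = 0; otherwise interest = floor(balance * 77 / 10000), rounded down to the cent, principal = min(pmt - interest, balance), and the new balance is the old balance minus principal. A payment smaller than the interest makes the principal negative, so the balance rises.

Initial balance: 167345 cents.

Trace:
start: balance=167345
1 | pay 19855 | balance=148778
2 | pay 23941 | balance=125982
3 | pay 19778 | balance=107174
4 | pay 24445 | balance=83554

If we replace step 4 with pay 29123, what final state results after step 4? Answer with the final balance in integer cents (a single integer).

78876

(re-executing from step 4 with the substitution; state before step 4: balance=107174)
4 | pay 29123 | balance=78876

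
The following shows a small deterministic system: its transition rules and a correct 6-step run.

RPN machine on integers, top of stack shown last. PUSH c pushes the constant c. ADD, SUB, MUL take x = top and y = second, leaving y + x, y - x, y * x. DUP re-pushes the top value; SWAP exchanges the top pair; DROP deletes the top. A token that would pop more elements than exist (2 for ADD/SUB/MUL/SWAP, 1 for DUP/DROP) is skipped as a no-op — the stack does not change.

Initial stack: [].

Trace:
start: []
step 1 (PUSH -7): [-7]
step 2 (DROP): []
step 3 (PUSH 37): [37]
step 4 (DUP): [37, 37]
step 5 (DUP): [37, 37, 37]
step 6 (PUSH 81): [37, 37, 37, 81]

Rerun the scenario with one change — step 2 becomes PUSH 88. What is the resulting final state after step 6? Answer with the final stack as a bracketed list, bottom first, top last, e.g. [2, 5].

(re-executing from step 2 with the substitution; state before step 2: [-7])
step 2 (PUSH 88): [-7, 88]
step 3 (PUSH 37): [-7, 88, 37]
step 4 (DUP): [-7, 88, 37, 37]
step 5 (DUP): [-7, 88, 37, 37, 37]
step 6 (PUSH 81): [-7, 88, 37, 37, 37, 81]

[-7, 88, 37, 37, 37, 81]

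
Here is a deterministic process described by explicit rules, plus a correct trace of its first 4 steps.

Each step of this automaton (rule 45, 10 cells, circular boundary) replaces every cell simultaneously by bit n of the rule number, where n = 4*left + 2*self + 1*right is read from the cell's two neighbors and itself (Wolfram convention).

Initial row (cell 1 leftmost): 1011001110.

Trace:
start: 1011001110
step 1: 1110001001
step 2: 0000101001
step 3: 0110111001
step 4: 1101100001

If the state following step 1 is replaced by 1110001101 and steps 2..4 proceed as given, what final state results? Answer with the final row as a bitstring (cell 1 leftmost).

0101100000

state after step 1 := 1110001101
step 2: 0000101011
step 3: 0110111110
step 4: 0101100000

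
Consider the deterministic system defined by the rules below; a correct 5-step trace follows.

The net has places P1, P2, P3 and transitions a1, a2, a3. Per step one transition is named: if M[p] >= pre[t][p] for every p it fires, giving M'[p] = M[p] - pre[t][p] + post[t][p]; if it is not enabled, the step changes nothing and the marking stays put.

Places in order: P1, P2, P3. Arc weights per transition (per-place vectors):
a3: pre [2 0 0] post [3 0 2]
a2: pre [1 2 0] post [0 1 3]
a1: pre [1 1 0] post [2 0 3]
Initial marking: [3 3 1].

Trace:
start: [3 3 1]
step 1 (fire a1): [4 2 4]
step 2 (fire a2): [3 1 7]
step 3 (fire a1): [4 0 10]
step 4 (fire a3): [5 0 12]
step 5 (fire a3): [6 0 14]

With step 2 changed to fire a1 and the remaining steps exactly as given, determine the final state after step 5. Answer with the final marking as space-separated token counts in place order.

(re-executing from step 2 with the substitution; state before step 2: [4 2 4])
step 2 (fire a1): [5 1 7]
step 3 (fire a1): [6 0 10]
step 4 (fire a3): [7 0 12]
step 5 (fire a3): [8 0 14]

8 0 14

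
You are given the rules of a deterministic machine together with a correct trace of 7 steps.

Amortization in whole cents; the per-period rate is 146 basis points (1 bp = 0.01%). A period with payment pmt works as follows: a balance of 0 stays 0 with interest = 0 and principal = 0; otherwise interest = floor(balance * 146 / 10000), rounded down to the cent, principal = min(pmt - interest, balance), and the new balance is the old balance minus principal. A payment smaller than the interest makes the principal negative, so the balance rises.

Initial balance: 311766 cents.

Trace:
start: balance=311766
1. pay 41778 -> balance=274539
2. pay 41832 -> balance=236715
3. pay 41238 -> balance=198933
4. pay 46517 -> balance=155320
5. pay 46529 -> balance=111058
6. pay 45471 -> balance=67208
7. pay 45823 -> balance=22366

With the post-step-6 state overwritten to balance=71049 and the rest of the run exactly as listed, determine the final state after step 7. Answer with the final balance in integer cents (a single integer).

26263

state after step 6 := balance=71049
7. pay 45823 -> balance=26263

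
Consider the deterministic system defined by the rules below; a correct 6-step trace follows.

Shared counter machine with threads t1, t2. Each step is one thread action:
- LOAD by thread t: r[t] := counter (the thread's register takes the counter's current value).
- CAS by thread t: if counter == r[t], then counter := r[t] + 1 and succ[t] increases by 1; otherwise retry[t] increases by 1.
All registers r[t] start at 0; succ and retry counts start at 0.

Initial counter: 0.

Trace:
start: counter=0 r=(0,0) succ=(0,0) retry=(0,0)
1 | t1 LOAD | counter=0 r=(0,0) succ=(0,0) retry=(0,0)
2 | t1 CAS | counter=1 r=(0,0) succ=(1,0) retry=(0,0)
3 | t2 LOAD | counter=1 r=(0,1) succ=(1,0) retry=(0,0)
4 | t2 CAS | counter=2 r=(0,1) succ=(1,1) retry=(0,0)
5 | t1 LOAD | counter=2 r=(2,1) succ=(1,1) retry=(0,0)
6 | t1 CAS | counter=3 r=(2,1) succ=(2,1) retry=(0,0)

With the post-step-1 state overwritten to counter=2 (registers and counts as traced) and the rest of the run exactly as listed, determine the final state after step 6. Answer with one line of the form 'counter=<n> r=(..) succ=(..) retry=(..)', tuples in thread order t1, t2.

counter=4 r=(3,2) succ=(1,1) retry=(1,0)

state after step 1 := counter=2 r=(0,0) succ=(0,0) retry=(0,0)
2 | t1 CAS | counter=2 r=(0,0) succ=(0,0) retry=(1,0)
3 | t2 LOAD | counter=2 r=(0,2) succ=(0,0) retry=(1,0)
4 | t2 CAS | counter=3 r=(0,2) succ=(0,1) retry=(1,0)
5 | t1 LOAD | counter=3 r=(3,2) succ=(0,1) retry=(1,0)
6 | t1 CAS | counter=4 r=(3,2) succ=(1,1) retry=(1,0)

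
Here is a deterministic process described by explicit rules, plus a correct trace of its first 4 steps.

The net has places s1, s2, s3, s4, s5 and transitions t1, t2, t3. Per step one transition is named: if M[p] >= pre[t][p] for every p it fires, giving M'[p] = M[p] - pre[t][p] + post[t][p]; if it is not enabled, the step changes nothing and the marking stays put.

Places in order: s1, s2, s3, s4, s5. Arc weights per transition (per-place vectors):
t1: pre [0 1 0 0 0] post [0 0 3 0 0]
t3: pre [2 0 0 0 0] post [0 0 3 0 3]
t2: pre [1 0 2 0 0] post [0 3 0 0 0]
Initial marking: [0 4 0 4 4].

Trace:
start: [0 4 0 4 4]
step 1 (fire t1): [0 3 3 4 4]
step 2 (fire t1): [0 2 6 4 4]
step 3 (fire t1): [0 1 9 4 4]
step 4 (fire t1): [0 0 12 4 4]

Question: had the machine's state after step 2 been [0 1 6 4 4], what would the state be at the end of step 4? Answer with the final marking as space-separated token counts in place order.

0 0 9 4 4

state after step 2 := [0 1 6 4 4]
step 3 (fire t1): [0 0 9 4 4]
step 4 (fire t1): [0 0 9 4 4]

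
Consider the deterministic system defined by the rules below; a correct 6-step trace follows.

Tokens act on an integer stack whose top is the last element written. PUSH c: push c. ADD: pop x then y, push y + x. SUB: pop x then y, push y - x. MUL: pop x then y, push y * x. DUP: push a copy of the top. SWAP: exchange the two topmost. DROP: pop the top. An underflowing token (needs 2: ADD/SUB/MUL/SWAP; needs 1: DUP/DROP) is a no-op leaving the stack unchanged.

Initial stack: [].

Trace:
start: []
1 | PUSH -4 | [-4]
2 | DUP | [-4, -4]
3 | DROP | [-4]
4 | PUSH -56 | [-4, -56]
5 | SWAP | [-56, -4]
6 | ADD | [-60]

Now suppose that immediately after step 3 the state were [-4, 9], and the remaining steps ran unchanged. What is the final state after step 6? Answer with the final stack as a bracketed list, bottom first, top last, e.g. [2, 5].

[-4, -47]

state after step 3 := [-4, 9]
4 | PUSH -56 | [-4, 9, -56]
5 | SWAP | [-4, -56, 9]
6 | ADD | [-4, -47]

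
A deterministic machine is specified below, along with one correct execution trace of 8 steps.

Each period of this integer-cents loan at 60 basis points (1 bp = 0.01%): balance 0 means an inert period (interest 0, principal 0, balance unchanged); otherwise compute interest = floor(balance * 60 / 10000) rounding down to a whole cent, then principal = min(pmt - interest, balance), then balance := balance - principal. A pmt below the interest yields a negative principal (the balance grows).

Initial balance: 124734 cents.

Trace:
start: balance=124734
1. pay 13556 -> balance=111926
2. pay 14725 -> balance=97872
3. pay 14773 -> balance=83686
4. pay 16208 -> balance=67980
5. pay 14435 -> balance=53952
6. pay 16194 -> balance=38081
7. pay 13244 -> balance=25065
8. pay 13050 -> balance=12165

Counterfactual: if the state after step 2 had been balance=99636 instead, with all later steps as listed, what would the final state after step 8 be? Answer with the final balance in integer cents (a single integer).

state after step 2 := balance=99636
3. pay 14773 -> balance=85460
4. pay 16208 -> balance=69764
5. pay 14435 -> balance=55747
6. pay 16194 -> balance=39887
7. pay 13244 -> balance=26882
8. pay 13050 -> balance=13993

13993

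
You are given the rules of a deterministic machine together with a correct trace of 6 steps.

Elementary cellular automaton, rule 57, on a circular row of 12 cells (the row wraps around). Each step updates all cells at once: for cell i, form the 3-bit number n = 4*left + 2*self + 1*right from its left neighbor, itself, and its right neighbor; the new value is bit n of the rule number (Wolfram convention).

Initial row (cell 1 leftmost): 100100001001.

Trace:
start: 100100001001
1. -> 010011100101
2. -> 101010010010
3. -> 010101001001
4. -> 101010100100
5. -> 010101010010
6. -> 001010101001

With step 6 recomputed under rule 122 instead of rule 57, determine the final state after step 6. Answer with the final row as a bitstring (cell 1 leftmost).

(re-executing step 6 under rule 122; state before step 6: 010101010010)
6. -> 101010101101

101010101101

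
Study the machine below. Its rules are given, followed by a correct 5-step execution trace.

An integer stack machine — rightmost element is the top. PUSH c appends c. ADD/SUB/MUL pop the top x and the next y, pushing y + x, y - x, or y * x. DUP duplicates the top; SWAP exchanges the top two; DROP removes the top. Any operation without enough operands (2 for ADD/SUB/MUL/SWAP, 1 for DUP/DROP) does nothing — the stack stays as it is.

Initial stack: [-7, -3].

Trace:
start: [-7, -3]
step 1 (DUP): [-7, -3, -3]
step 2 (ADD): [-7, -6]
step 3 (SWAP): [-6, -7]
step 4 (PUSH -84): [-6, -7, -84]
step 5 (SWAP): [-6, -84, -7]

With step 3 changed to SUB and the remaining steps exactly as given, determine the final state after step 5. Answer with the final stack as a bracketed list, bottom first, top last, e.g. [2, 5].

(re-executing from step 3 with the substitution; state before step 3: [-7, -6])
step 3 (SUB): [-1]
step 4 (PUSH -84): [-1, -84]
step 5 (SWAP): [-84, -1]

[-84, -1]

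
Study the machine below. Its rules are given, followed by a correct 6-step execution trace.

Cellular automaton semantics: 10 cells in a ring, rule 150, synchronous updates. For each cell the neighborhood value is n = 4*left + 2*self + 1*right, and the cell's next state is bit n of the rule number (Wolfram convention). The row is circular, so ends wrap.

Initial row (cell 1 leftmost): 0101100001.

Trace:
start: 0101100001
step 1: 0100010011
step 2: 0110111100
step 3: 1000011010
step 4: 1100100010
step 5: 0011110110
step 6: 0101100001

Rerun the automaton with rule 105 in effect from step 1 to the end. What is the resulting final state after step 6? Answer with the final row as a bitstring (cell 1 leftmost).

0101100001

(re-executing steps 1..6 under rule 105; state before step 1: 0101100001)
step 1: 1011101100
step 2: 0110111100
step 3: 0111100101
step 4: 1100100010
step 5: 1100001001
step 6: 0101100001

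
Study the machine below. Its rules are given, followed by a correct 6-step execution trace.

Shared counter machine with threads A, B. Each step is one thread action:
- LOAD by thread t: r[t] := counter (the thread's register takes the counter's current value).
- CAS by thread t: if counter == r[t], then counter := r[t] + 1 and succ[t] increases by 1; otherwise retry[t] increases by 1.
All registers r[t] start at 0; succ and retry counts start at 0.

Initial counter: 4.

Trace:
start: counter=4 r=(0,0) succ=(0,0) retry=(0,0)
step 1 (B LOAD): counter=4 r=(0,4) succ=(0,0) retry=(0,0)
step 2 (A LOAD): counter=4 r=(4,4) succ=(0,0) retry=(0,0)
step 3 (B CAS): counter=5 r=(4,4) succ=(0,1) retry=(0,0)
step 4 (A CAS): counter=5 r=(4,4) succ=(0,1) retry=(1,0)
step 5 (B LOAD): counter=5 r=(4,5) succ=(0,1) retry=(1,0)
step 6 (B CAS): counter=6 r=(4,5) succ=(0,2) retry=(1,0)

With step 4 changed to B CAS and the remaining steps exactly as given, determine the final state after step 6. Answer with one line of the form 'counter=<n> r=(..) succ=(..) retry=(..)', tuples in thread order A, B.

counter=6 r=(4,5) succ=(0,2) retry=(0,1)

(re-executing from step 4 with the substitution; state before step 4: counter=5 r=(4,4) succ=(0,1) retry=(0,0))
step 4 (B CAS): counter=5 r=(4,4) succ=(0,1) retry=(0,1)
step 5 (B LOAD): counter=5 r=(4,5) succ=(0,1) retry=(0,1)
step 6 (B CAS): counter=6 r=(4,5) succ=(0,2) retry=(0,1)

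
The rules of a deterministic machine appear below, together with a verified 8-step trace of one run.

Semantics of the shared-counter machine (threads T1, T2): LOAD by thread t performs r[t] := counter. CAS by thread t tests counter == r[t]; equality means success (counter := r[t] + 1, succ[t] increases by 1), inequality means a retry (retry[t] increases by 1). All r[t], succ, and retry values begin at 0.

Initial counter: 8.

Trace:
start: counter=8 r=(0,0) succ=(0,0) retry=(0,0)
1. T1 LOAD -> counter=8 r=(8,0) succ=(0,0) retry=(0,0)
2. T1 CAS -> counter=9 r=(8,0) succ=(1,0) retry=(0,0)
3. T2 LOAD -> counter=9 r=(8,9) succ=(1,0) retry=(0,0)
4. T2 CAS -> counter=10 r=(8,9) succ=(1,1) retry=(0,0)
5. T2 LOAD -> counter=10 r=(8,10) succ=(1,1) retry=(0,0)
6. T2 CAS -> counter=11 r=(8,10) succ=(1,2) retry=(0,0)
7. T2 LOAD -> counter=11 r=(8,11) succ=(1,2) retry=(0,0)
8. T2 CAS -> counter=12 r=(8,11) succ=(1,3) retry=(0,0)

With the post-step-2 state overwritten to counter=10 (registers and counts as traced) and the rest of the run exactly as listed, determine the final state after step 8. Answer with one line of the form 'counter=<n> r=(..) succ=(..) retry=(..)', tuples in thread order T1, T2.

counter=13 r=(8,12) succ=(1,3) retry=(0,0)

state after step 2 := counter=10 r=(8,0) succ=(1,0) retry=(0,0)
3. T2 LOAD -> counter=10 r=(8,10) succ=(1,0) retry=(0,0)
4. T2 CAS -> counter=11 r=(8,10) succ=(1,1) retry=(0,0)
5. T2 LOAD -> counter=11 r=(8,11) succ=(1,1) retry=(0,0)
6. T2 CAS -> counter=12 r=(8,11) succ=(1,2) retry=(0,0)
7. T2 LOAD -> counter=12 r=(8,12) succ=(1,2) retry=(0,0)
8. T2 CAS -> counter=13 r=(8,12) succ=(1,3) retry=(0,0)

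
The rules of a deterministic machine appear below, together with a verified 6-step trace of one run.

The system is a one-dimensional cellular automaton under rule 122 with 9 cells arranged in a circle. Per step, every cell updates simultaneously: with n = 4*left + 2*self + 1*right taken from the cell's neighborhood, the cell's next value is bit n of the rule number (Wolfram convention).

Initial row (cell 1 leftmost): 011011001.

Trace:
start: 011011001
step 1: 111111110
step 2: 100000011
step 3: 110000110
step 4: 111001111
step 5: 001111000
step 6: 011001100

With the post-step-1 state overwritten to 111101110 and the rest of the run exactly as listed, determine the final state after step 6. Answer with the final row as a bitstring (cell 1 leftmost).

state after step 1 := 111101110
step 2: 100111011
step 3: 111101110
step 4: 100111011
step 5: 111101110
step 6: 100111011

100111011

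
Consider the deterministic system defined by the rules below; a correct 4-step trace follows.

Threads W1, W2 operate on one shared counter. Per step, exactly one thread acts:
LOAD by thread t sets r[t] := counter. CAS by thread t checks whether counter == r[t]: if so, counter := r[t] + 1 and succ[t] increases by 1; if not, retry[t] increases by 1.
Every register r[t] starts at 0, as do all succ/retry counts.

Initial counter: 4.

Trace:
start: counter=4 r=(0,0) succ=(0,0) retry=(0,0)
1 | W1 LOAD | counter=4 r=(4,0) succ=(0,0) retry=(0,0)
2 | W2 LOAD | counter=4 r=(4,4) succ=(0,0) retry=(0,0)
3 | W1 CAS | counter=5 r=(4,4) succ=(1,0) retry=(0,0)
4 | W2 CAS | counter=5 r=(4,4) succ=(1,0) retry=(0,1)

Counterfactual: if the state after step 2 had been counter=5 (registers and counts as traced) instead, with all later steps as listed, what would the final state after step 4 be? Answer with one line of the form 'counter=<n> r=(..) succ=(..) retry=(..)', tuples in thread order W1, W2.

counter=5 r=(4,4) succ=(0,0) retry=(1,1)

state after step 2 := counter=5 r=(4,4) succ=(0,0) retry=(0,0)
3 | W1 CAS | counter=5 r=(4,4) succ=(0,0) retry=(1,0)
4 | W2 CAS | counter=5 r=(4,4) succ=(0,0) retry=(1,1)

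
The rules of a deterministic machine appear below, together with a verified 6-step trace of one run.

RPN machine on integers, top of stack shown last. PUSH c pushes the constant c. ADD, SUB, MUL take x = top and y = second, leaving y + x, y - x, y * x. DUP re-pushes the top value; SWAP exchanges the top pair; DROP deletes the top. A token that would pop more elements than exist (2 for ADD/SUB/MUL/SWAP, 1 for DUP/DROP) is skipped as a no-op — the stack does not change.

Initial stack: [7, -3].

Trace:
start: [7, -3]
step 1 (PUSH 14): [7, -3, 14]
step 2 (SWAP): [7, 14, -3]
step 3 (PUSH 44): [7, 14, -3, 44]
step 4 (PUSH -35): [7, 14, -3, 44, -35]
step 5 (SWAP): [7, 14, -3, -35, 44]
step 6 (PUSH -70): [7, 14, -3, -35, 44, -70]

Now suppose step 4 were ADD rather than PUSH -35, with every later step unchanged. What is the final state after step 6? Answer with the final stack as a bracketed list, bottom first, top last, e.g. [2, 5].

(re-executing from step 4 with the substitution; state before step 4: [7, 14, -3, 44])
step 4 (ADD): [7, 14, 41]
step 5 (SWAP): [7, 41, 14]
step 6 (PUSH -70): [7, 41, 14, -70]

[7, 41, 14, -70]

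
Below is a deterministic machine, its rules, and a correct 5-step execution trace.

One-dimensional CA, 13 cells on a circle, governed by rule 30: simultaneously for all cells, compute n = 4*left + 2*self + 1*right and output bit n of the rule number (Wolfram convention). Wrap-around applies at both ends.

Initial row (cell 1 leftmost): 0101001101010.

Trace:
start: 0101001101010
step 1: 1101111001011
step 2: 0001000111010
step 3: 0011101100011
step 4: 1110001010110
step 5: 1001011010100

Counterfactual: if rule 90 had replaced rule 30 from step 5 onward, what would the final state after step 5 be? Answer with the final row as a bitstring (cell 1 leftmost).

1011010000110

(re-executing step 5 under rule 90; state before step 5: 1110001010110)
step 5: 1011010000110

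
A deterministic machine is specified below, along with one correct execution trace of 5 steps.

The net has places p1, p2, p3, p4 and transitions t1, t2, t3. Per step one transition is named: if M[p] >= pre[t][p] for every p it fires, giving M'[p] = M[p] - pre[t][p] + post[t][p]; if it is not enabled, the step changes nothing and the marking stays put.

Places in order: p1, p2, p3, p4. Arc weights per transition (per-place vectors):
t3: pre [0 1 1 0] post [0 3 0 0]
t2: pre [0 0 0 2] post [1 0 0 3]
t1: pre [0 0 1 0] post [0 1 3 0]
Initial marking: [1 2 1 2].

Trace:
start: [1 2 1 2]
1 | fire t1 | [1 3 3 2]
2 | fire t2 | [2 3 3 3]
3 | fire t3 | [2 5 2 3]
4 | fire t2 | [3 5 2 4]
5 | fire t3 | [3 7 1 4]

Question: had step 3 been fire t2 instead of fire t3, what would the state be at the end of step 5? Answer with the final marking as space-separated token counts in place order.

4 5 2 5

(re-executing from step 3 with the substitution; state before step 3: [2 3 3 3])
3 | fire t2 | [3 3 3 4]
4 | fire t2 | [4 3 3 5]
5 | fire t3 | [4 5 2 5]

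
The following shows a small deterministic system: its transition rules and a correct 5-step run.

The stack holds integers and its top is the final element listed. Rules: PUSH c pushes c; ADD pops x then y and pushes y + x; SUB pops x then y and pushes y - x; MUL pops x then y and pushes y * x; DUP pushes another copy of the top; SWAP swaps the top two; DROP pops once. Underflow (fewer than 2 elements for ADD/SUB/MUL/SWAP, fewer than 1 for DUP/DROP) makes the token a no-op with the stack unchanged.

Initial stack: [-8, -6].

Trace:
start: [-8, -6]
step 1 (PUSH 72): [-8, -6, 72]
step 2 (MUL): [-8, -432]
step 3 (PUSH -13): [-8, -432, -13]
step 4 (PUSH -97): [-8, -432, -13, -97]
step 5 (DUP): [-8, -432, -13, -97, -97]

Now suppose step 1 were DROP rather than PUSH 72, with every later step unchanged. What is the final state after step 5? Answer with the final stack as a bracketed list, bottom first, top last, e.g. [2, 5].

(re-executing from step 1 with the substitution; state before step 1: [-8, -6])
step 1 (DROP): [-8]
step 2 (MUL): [-8]
step 3 (PUSH -13): [-8, -13]
step 4 (PUSH -97): [-8, -13, -97]
step 5 (DUP): [-8, -13, -97, -97]

[-8, -13, -97, -97]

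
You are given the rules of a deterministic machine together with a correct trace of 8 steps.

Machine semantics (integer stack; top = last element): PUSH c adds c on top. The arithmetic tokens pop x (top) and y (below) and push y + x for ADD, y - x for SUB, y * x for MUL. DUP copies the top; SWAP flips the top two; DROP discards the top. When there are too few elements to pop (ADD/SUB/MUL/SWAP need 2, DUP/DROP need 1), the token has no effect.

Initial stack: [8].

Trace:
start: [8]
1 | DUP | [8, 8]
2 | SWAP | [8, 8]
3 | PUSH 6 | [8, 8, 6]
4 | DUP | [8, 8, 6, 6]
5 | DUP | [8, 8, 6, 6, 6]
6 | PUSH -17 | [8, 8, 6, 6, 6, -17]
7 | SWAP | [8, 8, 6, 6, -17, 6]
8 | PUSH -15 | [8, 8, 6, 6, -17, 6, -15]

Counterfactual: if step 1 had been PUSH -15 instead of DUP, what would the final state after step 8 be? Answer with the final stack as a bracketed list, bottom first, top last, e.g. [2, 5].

(re-executing from step 1 with the substitution; state before step 1: [8])
1 | PUSH -15 | [8, -15]
2 | SWAP | [-15, 8]
3 | PUSH 6 | [-15, 8, 6]
4 | DUP | [-15, 8, 6, 6]
5 | DUP | [-15, 8, 6, 6, 6]
6 | PUSH -17 | [-15, 8, 6, 6, 6, -17]
7 | SWAP | [-15, 8, 6, 6, -17, 6]
8 | PUSH -15 | [-15, 8, 6, 6, -17, 6, -15]

[-15, 8, 6, 6, -17, 6, -15]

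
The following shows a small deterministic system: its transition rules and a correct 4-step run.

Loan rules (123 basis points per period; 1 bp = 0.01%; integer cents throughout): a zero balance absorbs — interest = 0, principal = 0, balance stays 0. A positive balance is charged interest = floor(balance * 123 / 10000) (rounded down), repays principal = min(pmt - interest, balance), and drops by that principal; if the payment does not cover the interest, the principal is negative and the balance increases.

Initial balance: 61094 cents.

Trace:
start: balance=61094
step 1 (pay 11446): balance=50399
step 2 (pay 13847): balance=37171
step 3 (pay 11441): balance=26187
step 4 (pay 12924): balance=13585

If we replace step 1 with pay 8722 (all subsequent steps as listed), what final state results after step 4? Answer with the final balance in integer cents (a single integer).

(re-executing from step 1 with the substitution; state before step 1: balance=61094)
step 1 (pay 8722): balance=53123
step 2 (pay 13847): balance=39929
step 3 (pay 11441): balance=28979
step 4 (pay 12924): balance=16411

16411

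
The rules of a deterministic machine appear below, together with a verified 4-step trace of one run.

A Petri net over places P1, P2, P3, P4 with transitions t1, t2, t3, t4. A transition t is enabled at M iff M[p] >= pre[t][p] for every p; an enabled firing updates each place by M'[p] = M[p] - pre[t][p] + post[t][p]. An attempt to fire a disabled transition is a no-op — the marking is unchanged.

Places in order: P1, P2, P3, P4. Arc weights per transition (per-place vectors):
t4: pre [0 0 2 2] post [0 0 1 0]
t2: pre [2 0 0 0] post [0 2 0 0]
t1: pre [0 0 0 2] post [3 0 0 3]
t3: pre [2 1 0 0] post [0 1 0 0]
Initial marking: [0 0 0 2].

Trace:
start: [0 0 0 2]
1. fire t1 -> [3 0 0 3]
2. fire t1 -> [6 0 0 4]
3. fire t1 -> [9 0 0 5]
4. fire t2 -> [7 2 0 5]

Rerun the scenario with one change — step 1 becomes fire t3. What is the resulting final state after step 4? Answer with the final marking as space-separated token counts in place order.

4 2 0 4

(re-executing from step 1 with the substitution; state before step 1: [0 0 0 2])
1. fire t3 -> [0 0 0 2]
2. fire t1 -> [3 0 0 3]
3. fire t1 -> [6 0 0 4]
4. fire t2 -> [4 2 0 4]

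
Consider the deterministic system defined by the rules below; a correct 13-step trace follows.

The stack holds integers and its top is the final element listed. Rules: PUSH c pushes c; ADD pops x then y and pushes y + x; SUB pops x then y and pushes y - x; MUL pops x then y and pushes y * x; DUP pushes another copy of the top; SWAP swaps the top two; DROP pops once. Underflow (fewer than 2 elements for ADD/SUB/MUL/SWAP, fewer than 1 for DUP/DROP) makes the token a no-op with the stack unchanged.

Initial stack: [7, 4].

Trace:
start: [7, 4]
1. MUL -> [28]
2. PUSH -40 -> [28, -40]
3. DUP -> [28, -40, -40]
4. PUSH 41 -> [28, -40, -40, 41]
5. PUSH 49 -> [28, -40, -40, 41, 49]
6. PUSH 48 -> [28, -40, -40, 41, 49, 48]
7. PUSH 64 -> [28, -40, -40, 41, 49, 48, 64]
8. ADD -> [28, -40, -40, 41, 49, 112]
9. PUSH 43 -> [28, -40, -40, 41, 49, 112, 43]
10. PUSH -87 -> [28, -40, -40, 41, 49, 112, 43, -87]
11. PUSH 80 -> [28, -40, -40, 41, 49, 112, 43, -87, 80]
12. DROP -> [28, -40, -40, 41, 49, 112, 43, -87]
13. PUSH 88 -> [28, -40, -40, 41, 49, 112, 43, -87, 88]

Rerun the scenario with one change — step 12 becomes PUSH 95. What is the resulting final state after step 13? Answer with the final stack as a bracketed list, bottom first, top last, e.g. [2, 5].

[28, -40, -40, 41, 49, 112, 43, -87, 80, 95, 88]

(re-executing from step 12 with the substitution; state before step 12: [28, -40, -40, 41, 49, 112, 43, -87, 80])
12. PUSH 95 -> [28, -40, -40, 41, 49, 112, 43, -87, 80, 95]
13. PUSH 88 -> [28, -40, -40, 41, 49, 112, 43, -87, 80, 95, 88]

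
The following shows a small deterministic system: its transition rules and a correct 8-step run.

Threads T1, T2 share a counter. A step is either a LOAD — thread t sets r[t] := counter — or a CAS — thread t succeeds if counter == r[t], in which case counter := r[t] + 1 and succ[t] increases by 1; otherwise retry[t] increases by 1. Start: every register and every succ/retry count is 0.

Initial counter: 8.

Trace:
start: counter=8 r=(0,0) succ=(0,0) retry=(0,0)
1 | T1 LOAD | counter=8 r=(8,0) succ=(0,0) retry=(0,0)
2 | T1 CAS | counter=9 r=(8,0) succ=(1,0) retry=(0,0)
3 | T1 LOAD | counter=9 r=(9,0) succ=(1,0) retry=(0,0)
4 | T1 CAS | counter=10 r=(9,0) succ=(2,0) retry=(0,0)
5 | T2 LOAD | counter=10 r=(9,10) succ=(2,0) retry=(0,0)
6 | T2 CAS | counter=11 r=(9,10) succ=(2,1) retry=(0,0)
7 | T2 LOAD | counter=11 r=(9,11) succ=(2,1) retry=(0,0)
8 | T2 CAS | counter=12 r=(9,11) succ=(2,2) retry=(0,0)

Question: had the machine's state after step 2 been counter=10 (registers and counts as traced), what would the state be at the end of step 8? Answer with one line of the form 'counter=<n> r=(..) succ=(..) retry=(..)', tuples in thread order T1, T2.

counter=13 r=(10,12) succ=(2,2) retry=(0,0)

state after step 2 := counter=10 r=(8,0) succ=(1,0) retry=(0,0)
3 | T1 LOAD | counter=10 r=(10,0) succ=(1,0) retry=(0,0)
4 | T1 CAS | counter=11 r=(10,0) succ=(2,0) retry=(0,0)
5 | T2 LOAD | counter=11 r=(10,11) succ=(2,0) retry=(0,0)
6 | T2 CAS | counter=12 r=(10,11) succ=(2,1) retry=(0,0)
7 | T2 LOAD | counter=12 r=(10,12) succ=(2,1) retry=(0,0)
8 | T2 CAS | counter=13 r=(10,12) succ=(2,2) retry=(0,0)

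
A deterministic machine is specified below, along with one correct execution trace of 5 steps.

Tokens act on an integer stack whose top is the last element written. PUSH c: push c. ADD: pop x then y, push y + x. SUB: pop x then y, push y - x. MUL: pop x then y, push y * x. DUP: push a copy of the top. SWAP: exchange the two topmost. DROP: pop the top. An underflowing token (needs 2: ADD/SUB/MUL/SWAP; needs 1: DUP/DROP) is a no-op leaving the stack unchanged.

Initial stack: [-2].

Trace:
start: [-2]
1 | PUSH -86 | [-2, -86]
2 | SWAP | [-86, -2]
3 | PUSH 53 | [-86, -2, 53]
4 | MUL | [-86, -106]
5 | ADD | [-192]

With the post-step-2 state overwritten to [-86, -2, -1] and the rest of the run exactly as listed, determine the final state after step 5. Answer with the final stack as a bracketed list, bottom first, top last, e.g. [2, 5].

state after step 2 := [-86, -2, -1]
3 | PUSH 53 | [-86, -2, -1, 53]
4 | MUL | [-86, -2, -53]
5 | ADD | [-86, -55]

[-86, -55]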